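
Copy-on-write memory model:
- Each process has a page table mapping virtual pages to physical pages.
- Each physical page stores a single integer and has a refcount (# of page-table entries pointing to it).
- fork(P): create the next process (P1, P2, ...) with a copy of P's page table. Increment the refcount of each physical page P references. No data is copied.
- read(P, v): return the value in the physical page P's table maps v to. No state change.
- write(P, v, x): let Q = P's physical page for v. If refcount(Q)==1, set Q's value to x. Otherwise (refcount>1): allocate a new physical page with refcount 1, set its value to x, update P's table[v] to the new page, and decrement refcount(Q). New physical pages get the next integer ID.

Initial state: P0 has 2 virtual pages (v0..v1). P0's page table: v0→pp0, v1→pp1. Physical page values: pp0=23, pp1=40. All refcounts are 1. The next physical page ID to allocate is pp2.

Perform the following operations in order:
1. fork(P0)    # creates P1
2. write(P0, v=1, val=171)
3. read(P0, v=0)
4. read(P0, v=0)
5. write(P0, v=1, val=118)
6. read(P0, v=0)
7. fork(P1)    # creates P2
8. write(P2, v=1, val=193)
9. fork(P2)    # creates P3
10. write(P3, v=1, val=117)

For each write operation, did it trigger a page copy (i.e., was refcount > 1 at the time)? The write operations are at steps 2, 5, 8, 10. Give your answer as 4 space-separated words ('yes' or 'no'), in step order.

Op 1: fork(P0) -> P1. 2 ppages; refcounts: pp0:2 pp1:2
Op 2: write(P0, v1, 171). refcount(pp1)=2>1 -> COPY to pp2. 3 ppages; refcounts: pp0:2 pp1:1 pp2:1
Op 3: read(P0, v0) -> 23. No state change.
Op 4: read(P0, v0) -> 23. No state change.
Op 5: write(P0, v1, 118). refcount(pp2)=1 -> write in place. 3 ppages; refcounts: pp0:2 pp1:1 pp2:1
Op 6: read(P0, v0) -> 23. No state change.
Op 7: fork(P1) -> P2. 3 ppages; refcounts: pp0:3 pp1:2 pp2:1
Op 8: write(P2, v1, 193). refcount(pp1)=2>1 -> COPY to pp3. 4 ppages; refcounts: pp0:3 pp1:1 pp2:1 pp3:1
Op 9: fork(P2) -> P3. 4 ppages; refcounts: pp0:4 pp1:1 pp2:1 pp3:2
Op 10: write(P3, v1, 117). refcount(pp3)=2>1 -> COPY to pp4. 5 ppages; refcounts: pp0:4 pp1:1 pp2:1 pp3:1 pp4:1

yes no yes yes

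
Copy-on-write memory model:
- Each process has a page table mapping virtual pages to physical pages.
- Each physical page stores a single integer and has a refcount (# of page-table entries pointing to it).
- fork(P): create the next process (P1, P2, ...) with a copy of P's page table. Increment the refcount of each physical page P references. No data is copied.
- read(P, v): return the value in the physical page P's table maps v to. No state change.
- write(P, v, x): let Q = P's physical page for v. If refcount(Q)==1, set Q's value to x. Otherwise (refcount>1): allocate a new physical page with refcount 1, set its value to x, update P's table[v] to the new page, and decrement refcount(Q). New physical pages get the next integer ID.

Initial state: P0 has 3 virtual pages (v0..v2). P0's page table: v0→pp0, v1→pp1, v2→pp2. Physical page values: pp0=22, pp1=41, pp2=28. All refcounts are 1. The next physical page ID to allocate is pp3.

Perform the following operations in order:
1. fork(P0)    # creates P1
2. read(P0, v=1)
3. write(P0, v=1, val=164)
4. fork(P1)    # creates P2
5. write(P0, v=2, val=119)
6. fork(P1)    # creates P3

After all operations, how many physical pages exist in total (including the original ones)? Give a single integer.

Op 1: fork(P0) -> P1. 3 ppages; refcounts: pp0:2 pp1:2 pp2:2
Op 2: read(P0, v1) -> 41. No state change.
Op 3: write(P0, v1, 164). refcount(pp1)=2>1 -> COPY to pp3. 4 ppages; refcounts: pp0:2 pp1:1 pp2:2 pp3:1
Op 4: fork(P1) -> P2. 4 ppages; refcounts: pp0:3 pp1:2 pp2:3 pp3:1
Op 5: write(P0, v2, 119). refcount(pp2)=3>1 -> COPY to pp4. 5 ppages; refcounts: pp0:3 pp1:2 pp2:2 pp3:1 pp4:1
Op 6: fork(P1) -> P3. 5 ppages; refcounts: pp0:4 pp1:3 pp2:3 pp3:1 pp4:1

Answer: 5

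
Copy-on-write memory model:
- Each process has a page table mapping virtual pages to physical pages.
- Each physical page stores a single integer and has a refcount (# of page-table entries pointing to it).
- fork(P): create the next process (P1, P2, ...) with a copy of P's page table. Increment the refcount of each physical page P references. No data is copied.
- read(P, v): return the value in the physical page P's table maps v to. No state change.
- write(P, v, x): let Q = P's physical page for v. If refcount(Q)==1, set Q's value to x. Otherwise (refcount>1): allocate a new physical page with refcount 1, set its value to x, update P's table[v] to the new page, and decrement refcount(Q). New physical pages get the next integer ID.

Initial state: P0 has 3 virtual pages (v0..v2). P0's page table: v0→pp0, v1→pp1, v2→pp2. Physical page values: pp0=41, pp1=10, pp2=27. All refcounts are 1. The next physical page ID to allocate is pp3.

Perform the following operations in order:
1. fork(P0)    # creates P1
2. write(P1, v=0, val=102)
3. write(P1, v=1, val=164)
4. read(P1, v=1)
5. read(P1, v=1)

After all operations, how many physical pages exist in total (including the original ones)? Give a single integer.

Answer: 5

Derivation:
Op 1: fork(P0) -> P1. 3 ppages; refcounts: pp0:2 pp1:2 pp2:2
Op 2: write(P1, v0, 102). refcount(pp0)=2>1 -> COPY to pp3. 4 ppages; refcounts: pp0:1 pp1:2 pp2:2 pp3:1
Op 3: write(P1, v1, 164). refcount(pp1)=2>1 -> COPY to pp4. 5 ppages; refcounts: pp0:1 pp1:1 pp2:2 pp3:1 pp4:1
Op 4: read(P1, v1) -> 164. No state change.
Op 5: read(P1, v1) -> 164. No state change.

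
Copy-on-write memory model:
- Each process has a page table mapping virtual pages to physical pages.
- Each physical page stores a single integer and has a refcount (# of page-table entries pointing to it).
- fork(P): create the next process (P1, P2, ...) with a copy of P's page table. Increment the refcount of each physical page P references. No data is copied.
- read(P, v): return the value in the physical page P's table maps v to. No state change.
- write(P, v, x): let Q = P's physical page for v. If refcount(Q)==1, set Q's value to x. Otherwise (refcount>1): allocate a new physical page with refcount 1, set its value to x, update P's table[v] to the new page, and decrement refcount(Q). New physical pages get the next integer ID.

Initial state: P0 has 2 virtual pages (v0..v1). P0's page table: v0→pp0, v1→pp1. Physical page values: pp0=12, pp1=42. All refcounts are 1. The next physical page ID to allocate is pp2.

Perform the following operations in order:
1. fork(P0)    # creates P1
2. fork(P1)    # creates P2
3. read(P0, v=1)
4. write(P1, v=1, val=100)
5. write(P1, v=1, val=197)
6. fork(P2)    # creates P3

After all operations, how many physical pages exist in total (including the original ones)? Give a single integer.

Op 1: fork(P0) -> P1. 2 ppages; refcounts: pp0:2 pp1:2
Op 2: fork(P1) -> P2. 2 ppages; refcounts: pp0:3 pp1:3
Op 3: read(P0, v1) -> 42. No state change.
Op 4: write(P1, v1, 100). refcount(pp1)=3>1 -> COPY to pp2. 3 ppages; refcounts: pp0:3 pp1:2 pp2:1
Op 5: write(P1, v1, 197). refcount(pp2)=1 -> write in place. 3 ppages; refcounts: pp0:3 pp1:2 pp2:1
Op 6: fork(P2) -> P3. 3 ppages; refcounts: pp0:4 pp1:3 pp2:1

Answer: 3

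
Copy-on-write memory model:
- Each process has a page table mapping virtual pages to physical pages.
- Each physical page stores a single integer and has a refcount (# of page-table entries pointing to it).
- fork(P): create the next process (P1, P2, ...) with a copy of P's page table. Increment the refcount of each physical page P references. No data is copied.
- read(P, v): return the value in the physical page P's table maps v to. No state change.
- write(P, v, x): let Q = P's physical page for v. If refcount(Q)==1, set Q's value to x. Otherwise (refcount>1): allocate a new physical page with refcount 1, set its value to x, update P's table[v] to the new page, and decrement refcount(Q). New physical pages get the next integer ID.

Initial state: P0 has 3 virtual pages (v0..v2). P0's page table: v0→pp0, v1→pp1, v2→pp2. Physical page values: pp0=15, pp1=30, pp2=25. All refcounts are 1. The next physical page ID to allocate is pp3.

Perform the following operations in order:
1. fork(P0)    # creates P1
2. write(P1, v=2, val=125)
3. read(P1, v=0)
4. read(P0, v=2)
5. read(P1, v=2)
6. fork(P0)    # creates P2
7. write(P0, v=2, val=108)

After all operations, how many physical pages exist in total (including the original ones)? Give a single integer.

Op 1: fork(P0) -> P1. 3 ppages; refcounts: pp0:2 pp1:2 pp2:2
Op 2: write(P1, v2, 125). refcount(pp2)=2>1 -> COPY to pp3. 4 ppages; refcounts: pp0:2 pp1:2 pp2:1 pp3:1
Op 3: read(P1, v0) -> 15. No state change.
Op 4: read(P0, v2) -> 25. No state change.
Op 5: read(P1, v2) -> 125. No state change.
Op 6: fork(P0) -> P2. 4 ppages; refcounts: pp0:3 pp1:3 pp2:2 pp3:1
Op 7: write(P0, v2, 108). refcount(pp2)=2>1 -> COPY to pp4. 5 ppages; refcounts: pp0:3 pp1:3 pp2:1 pp3:1 pp4:1

Answer: 5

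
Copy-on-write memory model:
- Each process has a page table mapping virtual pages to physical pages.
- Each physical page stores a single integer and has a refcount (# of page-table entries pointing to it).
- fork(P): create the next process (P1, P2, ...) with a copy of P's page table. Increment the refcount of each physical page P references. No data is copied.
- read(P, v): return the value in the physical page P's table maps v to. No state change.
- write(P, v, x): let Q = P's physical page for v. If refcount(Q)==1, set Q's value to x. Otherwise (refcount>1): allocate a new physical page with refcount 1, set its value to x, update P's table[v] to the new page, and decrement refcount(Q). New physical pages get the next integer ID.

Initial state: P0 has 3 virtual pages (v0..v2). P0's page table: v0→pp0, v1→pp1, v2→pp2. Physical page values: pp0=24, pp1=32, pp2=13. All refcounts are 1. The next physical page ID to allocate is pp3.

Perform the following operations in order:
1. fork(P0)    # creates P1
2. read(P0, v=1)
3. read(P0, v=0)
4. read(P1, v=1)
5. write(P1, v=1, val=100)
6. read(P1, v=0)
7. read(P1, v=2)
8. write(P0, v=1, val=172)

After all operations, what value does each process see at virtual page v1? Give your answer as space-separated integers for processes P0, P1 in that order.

Op 1: fork(P0) -> P1. 3 ppages; refcounts: pp0:2 pp1:2 pp2:2
Op 2: read(P0, v1) -> 32. No state change.
Op 3: read(P0, v0) -> 24. No state change.
Op 4: read(P1, v1) -> 32. No state change.
Op 5: write(P1, v1, 100). refcount(pp1)=2>1 -> COPY to pp3. 4 ppages; refcounts: pp0:2 pp1:1 pp2:2 pp3:1
Op 6: read(P1, v0) -> 24. No state change.
Op 7: read(P1, v2) -> 13. No state change.
Op 8: write(P0, v1, 172). refcount(pp1)=1 -> write in place. 4 ppages; refcounts: pp0:2 pp1:1 pp2:2 pp3:1
P0: v1 -> pp1 = 172
P1: v1 -> pp3 = 100

Answer: 172 100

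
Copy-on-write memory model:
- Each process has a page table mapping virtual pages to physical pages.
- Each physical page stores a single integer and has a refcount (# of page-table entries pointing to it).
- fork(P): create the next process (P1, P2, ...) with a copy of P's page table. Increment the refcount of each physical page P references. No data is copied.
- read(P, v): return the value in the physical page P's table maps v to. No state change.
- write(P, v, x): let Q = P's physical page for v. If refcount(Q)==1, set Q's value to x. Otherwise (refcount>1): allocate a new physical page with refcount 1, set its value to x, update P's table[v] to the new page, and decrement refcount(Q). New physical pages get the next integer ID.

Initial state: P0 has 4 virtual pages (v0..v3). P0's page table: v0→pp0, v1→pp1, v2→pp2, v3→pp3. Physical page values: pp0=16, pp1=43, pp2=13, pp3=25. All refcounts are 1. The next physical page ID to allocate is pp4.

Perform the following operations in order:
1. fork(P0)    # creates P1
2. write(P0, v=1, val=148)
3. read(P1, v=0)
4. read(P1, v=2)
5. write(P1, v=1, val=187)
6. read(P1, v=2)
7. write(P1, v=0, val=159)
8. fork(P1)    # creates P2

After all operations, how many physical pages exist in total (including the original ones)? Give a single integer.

Answer: 6

Derivation:
Op 1: fork(P0) -> P1. 4 ppages; refcounts: pp0:2 pp1:2 pp2:2 pp3:2
Op 2: write(P0, v1, 148). refcount(pp1)=2>1 -> COPY to pp4. 5 ppages; refcounts: pp0:2 pp1:1 pp2:2 pp3:2 pp4:1
Op 3: read(P1, v0) -> 16. No state change.
Op 4: read(P1, v2) -> 13. No state change.
Op 5: write(P1, v1, 187). refcount(pp1)=1 -> write in place. 5 ppages; refcounts: pp0:2 pp1:1 pp2:2 pp3:2 pp4:1
Op 6: read(P1, v2) -> 13. No state change.
Op 7: write(P1, v0, 159). refcount(pp0)=2>1 -> COPY to pp5. 6 ppages; refcounts: pp0:1 pp1:1 pp2:2 pp3:2 pp4:1 pp5:1
Op 8: fork(P1) -> P2. 6 ppages; refcounts: pp0:1 pp1:2 pp2:3 pp3:3 pp4:1 pp5:2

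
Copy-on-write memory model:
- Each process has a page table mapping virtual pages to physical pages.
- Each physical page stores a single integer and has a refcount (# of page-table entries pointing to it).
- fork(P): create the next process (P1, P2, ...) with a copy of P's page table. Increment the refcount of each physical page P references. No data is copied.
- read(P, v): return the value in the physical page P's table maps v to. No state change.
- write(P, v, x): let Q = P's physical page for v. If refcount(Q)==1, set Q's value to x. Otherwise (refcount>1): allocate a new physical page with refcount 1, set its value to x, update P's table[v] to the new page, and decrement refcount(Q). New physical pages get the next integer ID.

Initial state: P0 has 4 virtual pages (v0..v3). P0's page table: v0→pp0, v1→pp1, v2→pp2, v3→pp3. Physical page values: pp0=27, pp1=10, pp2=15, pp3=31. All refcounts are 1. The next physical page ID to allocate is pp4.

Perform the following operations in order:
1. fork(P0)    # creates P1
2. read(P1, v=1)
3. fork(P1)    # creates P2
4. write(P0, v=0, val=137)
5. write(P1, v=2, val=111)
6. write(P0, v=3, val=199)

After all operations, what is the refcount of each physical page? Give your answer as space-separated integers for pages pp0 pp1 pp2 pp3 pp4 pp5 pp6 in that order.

Answer: 2 3 2 2 1 1 1

Derivation:
Op 1: fork(P0) -> P1. 4 ppages; refcounts: pp0:2 pp1:2 pp2:2 pp3:2
Op 2: read(P1, v1) -> 10. No state change.
Op 3: fork(P1) -> P2. 4 ppages; refcounts: pp0:3 pp1:3 pp2:3 pp3:3
Op 4: write(P0, v0, 137). refcount(pp0)=3>1 -> COPY to pp4. 5 ppages; refcounts: pp0:2 pp1:3 pp2:3 pp3:3 pp4:1
Op 5: write(P1, v2, 111). refcount(pp2)=3>1 -> COPY to pp5. 6 ppages; refcounts: pp0:2 pp1:3 pp2:2 pp3:3 pp4:1 pp5:1
Op 6: write(P0, v3, 199). refcount(pp3)=3>1 -> COPY to pp6. 7 ppages; refcounts: pp0:2 pp1:3 pp2:2 pp3:2 pp4:1 pp5:1 pp6:1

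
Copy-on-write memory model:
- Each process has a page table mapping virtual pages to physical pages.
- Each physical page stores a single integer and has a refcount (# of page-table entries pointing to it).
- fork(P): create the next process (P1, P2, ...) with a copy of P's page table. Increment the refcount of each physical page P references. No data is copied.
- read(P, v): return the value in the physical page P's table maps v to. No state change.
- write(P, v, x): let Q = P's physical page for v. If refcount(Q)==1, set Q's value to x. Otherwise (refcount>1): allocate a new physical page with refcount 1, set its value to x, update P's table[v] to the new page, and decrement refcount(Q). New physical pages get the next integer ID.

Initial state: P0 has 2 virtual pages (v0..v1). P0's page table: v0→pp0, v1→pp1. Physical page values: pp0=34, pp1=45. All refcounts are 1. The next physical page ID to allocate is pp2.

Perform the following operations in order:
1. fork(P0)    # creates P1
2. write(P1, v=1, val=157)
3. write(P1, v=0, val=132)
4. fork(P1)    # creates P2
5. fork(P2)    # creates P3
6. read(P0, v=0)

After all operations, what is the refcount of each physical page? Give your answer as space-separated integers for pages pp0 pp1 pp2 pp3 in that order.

Answer: 1 1 3 3

Derivation:
Op 1: fork(P0) -> P1. 2 ppages; refcounts: pp0:2 pp1:2
Op 2: write(P1, v1, 157). refcount(pp1)=2>1 -> COPY to pp2. 3 ppages; refcounts: pp0:2 pp1:1 pp2:1
Op 3: write(P1, v0, 132). refcount(pp0)=2>1 -> COPY to pp3. 4 ppages; refcounts: pp0:1 pp1:1 pp2:1 pp3:1
Op 4: fork(P1) -> P2. 4 ppages; refcounts: pp0:1 pp1:1 pp2:2 pp3:2
Op 5: fork(P2) -> P3. 4 ppages; refcounts: pp0:1 pp1:1 pp2:3 pp3:3
Op 6: read(P0, v0) -> 34. No state change.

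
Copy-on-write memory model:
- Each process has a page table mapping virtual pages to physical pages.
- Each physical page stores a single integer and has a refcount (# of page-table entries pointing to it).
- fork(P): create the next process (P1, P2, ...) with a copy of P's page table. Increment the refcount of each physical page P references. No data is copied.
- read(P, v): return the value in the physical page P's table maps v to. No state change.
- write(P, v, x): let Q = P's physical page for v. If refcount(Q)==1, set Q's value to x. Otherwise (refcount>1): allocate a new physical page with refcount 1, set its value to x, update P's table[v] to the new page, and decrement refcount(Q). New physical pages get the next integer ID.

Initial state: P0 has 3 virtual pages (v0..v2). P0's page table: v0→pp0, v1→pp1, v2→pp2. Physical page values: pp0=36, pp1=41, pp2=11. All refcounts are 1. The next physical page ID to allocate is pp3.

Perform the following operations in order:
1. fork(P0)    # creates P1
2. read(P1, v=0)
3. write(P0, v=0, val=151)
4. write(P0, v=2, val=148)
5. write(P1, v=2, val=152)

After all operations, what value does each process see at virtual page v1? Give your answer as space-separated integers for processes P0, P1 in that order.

Answer: 41 41

Derivation:
Op 1: fork(P0) -> P1. 3 ppages; refcounts: pp0:2 pp1:2 pp2:2
Op 2: read(P1, v0) -> 36. No state change.
Op 3: write(P0, v0, 151). refcount(pp0)=2>1 -> COPY to pp3. 4 ppages; refcounts: pp0:1 pp1:2 pp2:2 pp3:1
Op 4: write(P0, v2, 148). refcount(pp2)=2>1 -> COPY to pp4. 5 ppages; refcounts: pp0:1 pp1:2 pp2:1 pp3:1 pp4:1
Op 5: write(P1, v2, 152). refcount(pp2)=1 -> write in place. 5 ppages; refcounts: pp0:1 pp1:2 pp2:1 pp3:1 pp4:1
P0: v1 -> pp1 = 41
P1: v1 -> pp1 = 41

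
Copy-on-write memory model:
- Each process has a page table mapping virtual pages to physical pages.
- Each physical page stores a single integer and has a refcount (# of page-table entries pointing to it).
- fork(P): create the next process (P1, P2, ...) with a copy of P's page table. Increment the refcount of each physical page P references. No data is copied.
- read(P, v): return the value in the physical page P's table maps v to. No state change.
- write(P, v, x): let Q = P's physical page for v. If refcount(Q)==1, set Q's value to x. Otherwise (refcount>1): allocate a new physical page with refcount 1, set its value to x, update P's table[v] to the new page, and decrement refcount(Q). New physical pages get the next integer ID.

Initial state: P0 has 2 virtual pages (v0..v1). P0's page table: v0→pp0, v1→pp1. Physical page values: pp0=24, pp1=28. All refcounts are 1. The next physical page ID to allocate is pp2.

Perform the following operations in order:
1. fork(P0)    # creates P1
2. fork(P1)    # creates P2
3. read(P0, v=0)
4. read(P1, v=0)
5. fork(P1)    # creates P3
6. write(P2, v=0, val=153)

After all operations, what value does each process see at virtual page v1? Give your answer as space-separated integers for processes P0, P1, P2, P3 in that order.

Answer: 28 28 28 28

Derivation:
Op 1: fork(P0) -> P1. 2 ppages; refcounts: pp0:2 pp1:2
Op 2: fork(P1) -> P2. 2 ppages; refcounts: pp0:3 pp1:3
Op 3: read(P0, v0) -> 24. No state change.
Op 4: read(P1, v0) -> 24. No state change.
Op 5: fork(P1) -> P3. 2 ppages; refcounts: pp0:4 pp1:4
Op 6: write(P2, v0, 153). refcount(pp0)=4>1 -> COPY to pp2. 3 ppages; refcounts: pp0:3 pp1:4 pp2:1
P0: v1 -> pp1 = 28
P1: v1 -> pp1 = 28
P2: v1 -> pp1 = 28
P3: v1 -> pp1 = 28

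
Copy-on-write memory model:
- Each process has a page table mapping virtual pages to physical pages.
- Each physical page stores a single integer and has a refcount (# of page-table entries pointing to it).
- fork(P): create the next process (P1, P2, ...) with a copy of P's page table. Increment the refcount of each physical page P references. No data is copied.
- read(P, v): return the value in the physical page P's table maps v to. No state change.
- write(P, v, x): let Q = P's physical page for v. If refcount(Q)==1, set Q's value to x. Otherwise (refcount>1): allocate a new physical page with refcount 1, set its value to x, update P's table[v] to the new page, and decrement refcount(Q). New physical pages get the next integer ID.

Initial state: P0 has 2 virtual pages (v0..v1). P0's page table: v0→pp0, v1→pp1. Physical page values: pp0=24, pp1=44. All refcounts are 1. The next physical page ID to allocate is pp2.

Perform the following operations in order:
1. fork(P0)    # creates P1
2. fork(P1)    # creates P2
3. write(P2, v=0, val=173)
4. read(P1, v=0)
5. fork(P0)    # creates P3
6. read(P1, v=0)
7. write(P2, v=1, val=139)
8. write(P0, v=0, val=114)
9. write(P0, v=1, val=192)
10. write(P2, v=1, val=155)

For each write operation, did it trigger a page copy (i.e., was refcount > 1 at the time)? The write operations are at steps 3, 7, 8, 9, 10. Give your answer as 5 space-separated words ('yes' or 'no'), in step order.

Op 1: fork(P0) -> P1. 2 ppages; refcounts: pp0:2 pp1:2
Op 2: fork(P1) -> P2. 2 ppages; refcounts: pp0:3 pp1:3
Op 3: write(P2, v0, 173). refcount(pp0)=3>1 -> COPY to pp2. 3 ppages; refcounts: pp0:2 pp1:3 pp2:1
Op 4: read(P1, v0) -> 24. No state change.
Op 5: fork(P0) -> P3. 3 ppages; refcounts: pp0:3 pp1:4 pp2:1
Op 6: read(P1, v0) -> 24. No state change.
Op 7: write(P2, v1, 139). refcount(pp1)=4>1 -> COPY to pp3. 4 ppages; refcounts: pp0:3 pp1:3 pp2:1 pp3:1
Op 8: write(P0, v0, 114). refcount(pp0)=3>1 -> COPY to pp4. 5 ppages; refcounts: pp0:2 pp1:3 pp2:1 pp3:1 pp4:1
Op 9: write(P0, v1, 192). refcount(pp1)=3>1 -> COPY to pp5. 6 ppages; refcounts: pp0:2 pp1:2 pp2:1 pp3:1 pp4:1 pp5:1
Op 10: write(P2, v1, 155). refcount(pp3)=1 -> write in place. 6 ppages; refcounts: pp0:2 pp1:2 pp2:1 pp3:1 pp4:1 pp5:1

yes yes yes yes no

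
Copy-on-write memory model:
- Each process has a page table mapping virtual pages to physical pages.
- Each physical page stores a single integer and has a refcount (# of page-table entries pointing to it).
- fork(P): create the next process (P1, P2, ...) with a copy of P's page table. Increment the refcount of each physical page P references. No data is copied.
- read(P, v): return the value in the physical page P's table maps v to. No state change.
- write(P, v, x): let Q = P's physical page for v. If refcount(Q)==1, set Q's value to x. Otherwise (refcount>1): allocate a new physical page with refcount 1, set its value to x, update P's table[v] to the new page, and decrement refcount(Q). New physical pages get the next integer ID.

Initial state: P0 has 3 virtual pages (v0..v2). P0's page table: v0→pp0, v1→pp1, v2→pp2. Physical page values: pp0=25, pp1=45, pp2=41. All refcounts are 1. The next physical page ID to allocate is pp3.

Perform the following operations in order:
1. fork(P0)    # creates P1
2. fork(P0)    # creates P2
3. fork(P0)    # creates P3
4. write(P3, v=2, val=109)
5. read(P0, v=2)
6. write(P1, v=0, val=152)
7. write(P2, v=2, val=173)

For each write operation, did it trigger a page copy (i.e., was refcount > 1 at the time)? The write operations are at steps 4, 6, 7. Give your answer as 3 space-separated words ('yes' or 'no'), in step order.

Op 1: fork(P0) -> P1. 3 ppages; refcounts: pp0:2 pp1:2 pp2:2
Op 2: fork(P0) -> P2. 3 ppages; refcounts: pp0:3 pp1:3 pp2:3
Op 3: fork(P0) -> P3. 3 ppages; refcounts: pp0:4 pp1:4 pp2:4
Op 4: write(P3, v2, 109). refcount(pp2)=4>1 -> COPY to pp3. 4 ppages; refcounts: pp0:4 pp1:4 pp2:3 pp3:1
Op 5: read(P0, v2) -> 41. No state change.
Op 6: write(P1, v0, 152). refcount(pp0)=4>1 -> COPY to pp4. 5 ppages; refcounts: pp0:3 pp1:4 pp2:3 pp3:1 pp4:1
Op 7: write(P2, v2, 173). refcount(pp2)=3>1 -> COPY to pp5. 6 ppages; refcounts: pp0:3 pp1:4 pp2:2 pp3:1 pp4:1 pp5:1

yes yes yes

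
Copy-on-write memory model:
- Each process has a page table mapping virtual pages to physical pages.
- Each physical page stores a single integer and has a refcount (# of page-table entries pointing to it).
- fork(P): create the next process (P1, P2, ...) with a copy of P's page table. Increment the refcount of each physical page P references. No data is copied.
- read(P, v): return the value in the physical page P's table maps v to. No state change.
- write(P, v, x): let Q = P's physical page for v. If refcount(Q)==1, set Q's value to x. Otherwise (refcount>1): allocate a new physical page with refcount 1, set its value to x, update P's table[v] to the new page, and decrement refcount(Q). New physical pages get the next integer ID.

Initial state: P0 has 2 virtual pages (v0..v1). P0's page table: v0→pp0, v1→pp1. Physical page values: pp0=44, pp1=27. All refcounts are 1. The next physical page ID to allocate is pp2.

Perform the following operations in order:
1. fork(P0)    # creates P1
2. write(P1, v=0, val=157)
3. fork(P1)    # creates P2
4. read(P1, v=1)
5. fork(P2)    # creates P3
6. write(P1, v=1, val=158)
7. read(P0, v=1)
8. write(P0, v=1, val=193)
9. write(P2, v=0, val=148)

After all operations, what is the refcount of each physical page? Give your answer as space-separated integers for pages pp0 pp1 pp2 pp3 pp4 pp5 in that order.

Op 1: fork(P0) -> P1. 2 ppages; refcounts: pp0:2 pp1:2
Op 2: write(P1, v0, 157). refcount(pp0)=2>1 -> COPY to pp2. 3 ppages; refcounts: pp0:1 pp1:2 pp2:1
Op 3: fork(P1) -> P2. 3 ppages; refcounts: pp0:1 pp1:3 pp2:2
Op 4: read(P1, v1) -> 27. No state change.
Op 5: fork(P2) -> P3. 3 ppages; refcounts: pp0:1 pp1:4 pp2:3
Op 6: write(P1, v1, 158). refcount(pp1)=4>1 -> COPY to pp3. 4 ppages; refcounts: pp0:1 pp1:3 pp2:3 pp3:1
Op 7: read(P0, v1) -> 27. No state change.
Op 8: write(P0, v1, 193). refcount(pp1)=3>1 -> COPY to pp4. 5 ppages; refcounts: pp0:1 pp1:2 pp2:3 pp3:1 pp4:1
Op 9: write(P2, v0, 148). refcount(pp2)=3>1 -> COPY to pp5. 6 ppages; refcounts: pp0:1 pp1:2 pp2:2 pp3:1 pp4:1 pp5:1

Answer: 1 2 2 1 1 1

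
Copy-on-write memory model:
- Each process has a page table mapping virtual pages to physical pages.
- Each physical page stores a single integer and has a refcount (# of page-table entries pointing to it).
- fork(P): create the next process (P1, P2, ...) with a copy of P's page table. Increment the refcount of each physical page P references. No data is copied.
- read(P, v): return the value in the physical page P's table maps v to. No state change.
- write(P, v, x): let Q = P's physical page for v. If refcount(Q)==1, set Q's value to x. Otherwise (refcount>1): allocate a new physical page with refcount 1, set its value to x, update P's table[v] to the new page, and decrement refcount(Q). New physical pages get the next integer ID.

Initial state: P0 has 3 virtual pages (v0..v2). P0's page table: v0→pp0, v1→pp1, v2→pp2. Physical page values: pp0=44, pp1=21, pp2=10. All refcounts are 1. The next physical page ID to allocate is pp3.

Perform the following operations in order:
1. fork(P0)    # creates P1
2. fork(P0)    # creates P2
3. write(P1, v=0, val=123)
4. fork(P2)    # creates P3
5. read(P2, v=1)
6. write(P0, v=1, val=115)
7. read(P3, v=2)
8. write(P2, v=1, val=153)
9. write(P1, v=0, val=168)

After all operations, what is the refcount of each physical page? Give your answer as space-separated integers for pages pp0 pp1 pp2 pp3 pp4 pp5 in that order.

Op 1: fork(P0) -> P1. 3 ppages; refcounts: pp0:2 pp1:2 pp2:2
Op 2: fork(P0) -> P2. 3 ppages; refcounts: pp0:3 pp1:3 pp2:3
Op 3: write(P1, v0, 123). refcount(pp0)=3>1 -> COPY to pp3. 4 ppages; refcounts: pp0:2 pp1:3 pp2:3 pp3:1
Op 4: fork(P2) -> P3. 4 ppages; refcounts: pp0:3 pp1:4 pp2:4 pp3:1
Op 5: read(P2, v1) -> 21. No state change.
Op 6: write(P0, v1, 115). refcount(pp1)=4>1 -> COPY to pp4. 5 ppages; refcounts: pp0:3 pp1:3 pp2:4 pp3:1 pp4:1
Op 7: read(P3, v2) -> 10. No state change.
Op 8: write(P2, v1, 153). refcount(pp1)=3>1 -> COPY to pp5. 6 ppages; refcounts: pp0:3 pp1:2 pp2:4 pp3:1 pp4:1 pp5:1
Op 9: write(P1, v0, 168). refcount(pp3)=1 -> write in place. 6 ppages; refcounts: pp0:3 pp1:2 pp2:4 pp3:1 pp4:1 pp5:1

Answer: 3 2 4 1 1 1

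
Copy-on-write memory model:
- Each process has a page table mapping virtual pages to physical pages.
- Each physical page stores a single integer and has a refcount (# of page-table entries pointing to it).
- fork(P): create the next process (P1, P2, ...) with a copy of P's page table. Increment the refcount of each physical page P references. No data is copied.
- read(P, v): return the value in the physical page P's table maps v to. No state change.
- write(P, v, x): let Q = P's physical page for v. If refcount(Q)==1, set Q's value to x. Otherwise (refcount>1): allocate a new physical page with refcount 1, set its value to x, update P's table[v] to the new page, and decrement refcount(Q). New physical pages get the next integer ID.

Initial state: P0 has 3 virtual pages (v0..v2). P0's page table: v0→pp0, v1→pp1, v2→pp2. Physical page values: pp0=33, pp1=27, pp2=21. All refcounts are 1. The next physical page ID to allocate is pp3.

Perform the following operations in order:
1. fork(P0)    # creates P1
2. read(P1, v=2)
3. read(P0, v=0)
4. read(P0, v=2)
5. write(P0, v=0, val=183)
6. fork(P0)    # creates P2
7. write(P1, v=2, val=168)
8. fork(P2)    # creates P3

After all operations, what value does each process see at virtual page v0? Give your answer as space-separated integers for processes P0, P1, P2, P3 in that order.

Answer: 183 33 183 183

Derivation:
Op 1: fork(P0) -> P1. 3 ppages; refcounts: pp0:2 pp1:2 pp2:2
Op 2: read(P1, v2) -> 21. No state change.
Op 3: read(P0, v0) -> 33. No state change.
Op 4: read(P0, v2) -> 21. No state change.
Op 5: write(P0, v0, 183). refcount(pp0)=2>1 -> COPY to pp3. 4 ppages; refcounts: pp0:1 pp1:2 pp2:2 pp3:1
Op 6: fork(P0) -> P2. 4 ppages; refcounts: pp0:1 pp1:3 pp2:3 pp3:2
Op 7: write(P1, v2, 168). refcount(pp2)=3>1 -> COPY to pp4. 5 ppages; refcounts: pp0:1 pp1:3 pp2:2 pp3:2 pp4:1
Op 8: fork(P2) -> P3. 5 ppages; refcounts: pp0:1 pp1:4 pp2:3 pp3:3 pp4:1
P0: v0 -> pp3 = 183
P1: v0 -> pp0 = 33
P2: v0 -> pp3 = 183
P3: v0 -> pp3 = 183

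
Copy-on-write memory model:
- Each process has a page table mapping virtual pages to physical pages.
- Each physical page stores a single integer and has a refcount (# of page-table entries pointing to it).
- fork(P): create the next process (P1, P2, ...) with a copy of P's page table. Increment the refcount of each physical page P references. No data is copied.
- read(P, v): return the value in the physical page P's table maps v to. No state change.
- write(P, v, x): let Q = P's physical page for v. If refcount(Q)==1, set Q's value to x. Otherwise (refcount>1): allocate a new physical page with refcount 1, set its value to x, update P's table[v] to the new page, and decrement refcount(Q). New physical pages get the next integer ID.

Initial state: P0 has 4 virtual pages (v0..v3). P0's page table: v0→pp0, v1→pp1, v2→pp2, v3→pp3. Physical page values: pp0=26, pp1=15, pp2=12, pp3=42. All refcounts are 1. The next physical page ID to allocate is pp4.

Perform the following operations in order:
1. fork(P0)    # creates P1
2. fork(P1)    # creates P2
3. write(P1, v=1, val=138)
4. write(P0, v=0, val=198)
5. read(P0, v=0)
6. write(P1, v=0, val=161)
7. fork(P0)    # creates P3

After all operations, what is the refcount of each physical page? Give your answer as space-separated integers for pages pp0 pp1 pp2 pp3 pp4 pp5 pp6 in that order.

Op 1: fork(P0) -> P1. 4 ppages; refcounts: pp0:2 pp1:2 pp2:2 pp3:2
Op 2: fork(P1) -> P2. 4 ppages; refcounts: pp0:3 pp1:3 pp2:3 pp3:3
Op 3: write(P1, v1, 138). refcount(pp1)=3>1 -> COPY to pp4. 5 ppages; refcounts: pp0:3 pp1:2 pp2:3 pp3:3 pp4:1
Op 4: write(P0, v0, 198). refcount(pp0)=3>1 -> COPY to pp5. 6 ppages; refcounts: pp0:2 pp1:2 pp2:3 pp3:3 pp4:1 pp5:1
Op 5: read(P0, v0) -> 198. No state change.
Op 6: write(P1, v0, 161). refcount(pp0)=2>1 -> COPY to pp6. 7 ppages; refcounts: pp0:1 pp1:2 pp2:3 pp3:3 pp4:1 pp5:1 pp6:1
Op 7: fork(P0) -> P3. 7 ppages; refcounts: pp0:1 pp1:3 pp2:4 pp3:4 pp4:1 pp5:2 pp6:1

Answer: 1 3 4 4 1 2 1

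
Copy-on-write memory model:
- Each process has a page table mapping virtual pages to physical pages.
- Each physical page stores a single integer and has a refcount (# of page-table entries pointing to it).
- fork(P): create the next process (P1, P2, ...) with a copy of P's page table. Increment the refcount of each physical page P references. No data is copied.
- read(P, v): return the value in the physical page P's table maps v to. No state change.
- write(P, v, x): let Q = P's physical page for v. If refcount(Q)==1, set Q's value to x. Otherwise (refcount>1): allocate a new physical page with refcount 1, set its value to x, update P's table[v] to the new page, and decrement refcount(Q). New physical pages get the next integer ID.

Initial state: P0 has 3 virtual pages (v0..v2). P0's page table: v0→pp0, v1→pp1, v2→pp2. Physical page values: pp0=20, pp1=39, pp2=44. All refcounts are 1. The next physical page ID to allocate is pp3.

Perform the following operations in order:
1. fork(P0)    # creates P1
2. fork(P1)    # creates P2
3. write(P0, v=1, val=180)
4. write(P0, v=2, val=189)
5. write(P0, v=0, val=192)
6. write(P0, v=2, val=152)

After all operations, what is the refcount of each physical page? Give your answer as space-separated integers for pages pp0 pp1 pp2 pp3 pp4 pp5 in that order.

Op 1: fork(P0) -> P1. 3 ppages; refcounts: pp0:2 pp1:2 pp2:2
Op 2: fork(P1) -> P2. 3 ppages; refcounts: pp0:3 pp1:3 pp2:3
Op 3: write(P0, v1, 180). refcount(pp1)=3>1 -> COPY to pp3. 4 ppages; refcounts: pp0:3 pp1:2 pp2:3 pp3:1
Op 4: write(P0, v2, 189). refcount(pp2)=3>1 -> COPY to pp4. 5 ppages; refcounts: pp0:3 pp1:2 pp2:2 pp3:1 pp4:1
Op 5: write(P0, v0, 192). refcount(pp0)=3>1 -> COPY to pp5. 6 ppages; refcounts: pp0:2 pp1:2 pp2:2 pp3:1 pp4:1 pp5:1
Op 6: write(P0, v2, 152). refcount(pp4)=1 -> write in place. 6 ppages; refcounts: pp0:2 pp1:2 pp2:2 pp3:1 pp4:1 pp5:1

Answer: 2 2 2 1 1 1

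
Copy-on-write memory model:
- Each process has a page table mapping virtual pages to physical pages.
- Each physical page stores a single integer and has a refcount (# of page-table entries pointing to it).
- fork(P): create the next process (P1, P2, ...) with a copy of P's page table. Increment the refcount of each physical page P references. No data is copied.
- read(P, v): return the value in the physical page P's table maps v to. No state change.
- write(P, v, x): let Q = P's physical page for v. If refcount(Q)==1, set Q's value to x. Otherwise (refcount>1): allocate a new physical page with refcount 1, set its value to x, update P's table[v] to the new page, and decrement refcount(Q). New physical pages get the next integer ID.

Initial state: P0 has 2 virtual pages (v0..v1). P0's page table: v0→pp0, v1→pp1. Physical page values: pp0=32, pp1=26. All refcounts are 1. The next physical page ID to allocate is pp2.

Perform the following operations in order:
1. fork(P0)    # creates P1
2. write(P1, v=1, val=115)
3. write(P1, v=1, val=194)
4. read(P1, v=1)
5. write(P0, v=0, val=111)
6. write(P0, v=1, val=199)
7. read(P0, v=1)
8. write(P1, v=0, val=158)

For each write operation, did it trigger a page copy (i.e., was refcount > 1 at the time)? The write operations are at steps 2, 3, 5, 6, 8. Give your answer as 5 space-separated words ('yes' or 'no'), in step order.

Op 1: fork(P0) -> P1. 2 ppages; refcounts: pp0:2 pp1:2
Op 2: write(P1, v1, 115). refcount(pp1)=2>1 -> COPY to pp2. 3 ppages; refcounts: pp0:2 pp1:1 pp2:1
Op 3: write(P1, v1, 194). refcount(pp2)=1 -> write in place. 3 ppages; refcounts: pp0:2 pp1:1 pp2:1
Op 4: read(P1, v1) -> 194. No state change.
Op 5: write(P0, v0, 111). refcount(pp0)=2>1 -> COPY to pp3. 4 ppages; refcounts: pp0:1 pp1:1 pp2:1 pp3:1
Op 6: write(P0, v1, 199). refcount(pp1)=1 -> write in place. 4 ppages; refcounts: pp0:1 pp1:1 pp2:1 pp3:1
Op 7: read(P0, v1) -> 199. No state change.
Op 8: write(P1, v0, 158). refcount(pp0)=1 -> write in place. 4 ppages; refcounts: pp0:1 pp1:1 pp2:1 pp3:1

yes no yes no no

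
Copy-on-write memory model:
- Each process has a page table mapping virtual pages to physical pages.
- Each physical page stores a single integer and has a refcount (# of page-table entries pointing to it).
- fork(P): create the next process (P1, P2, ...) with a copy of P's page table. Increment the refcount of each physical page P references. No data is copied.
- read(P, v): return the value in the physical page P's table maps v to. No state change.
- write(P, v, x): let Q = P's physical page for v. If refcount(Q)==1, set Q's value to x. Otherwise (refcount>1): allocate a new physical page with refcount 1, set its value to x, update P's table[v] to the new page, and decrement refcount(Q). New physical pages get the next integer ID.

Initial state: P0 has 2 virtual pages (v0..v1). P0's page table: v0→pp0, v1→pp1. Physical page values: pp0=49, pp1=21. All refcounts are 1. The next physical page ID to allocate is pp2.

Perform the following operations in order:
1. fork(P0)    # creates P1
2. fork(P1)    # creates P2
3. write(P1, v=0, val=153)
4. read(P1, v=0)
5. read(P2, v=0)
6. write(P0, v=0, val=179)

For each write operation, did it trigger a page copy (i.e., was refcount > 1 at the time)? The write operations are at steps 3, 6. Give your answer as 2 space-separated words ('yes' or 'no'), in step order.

Op 1: fork(P0) -> P1. 2 ppages; refcounts: pp0:2 pp1:2
Op 2: fork(P1) -> P2. 2 ppages; refcounts: pp0:3 pp1:3
Op 3: write(P1, v0, 153). refcount(pp0)=3>1 -> COPY to pp2. 3 ppages; refcounts: pp0:2 pp1:3 pp2:1
Op 4: read(P1, v0) -> 153. No state change.
Op 5: read(P2, v0) -> 49. No state change.
Op 6: write(P0, v0, 179). refcount(pp0)=2>1 -> COPY to pp3. 4 ppages; refcounts: pp0:1 pp1:3 pp2:1 pp3:1

yes yes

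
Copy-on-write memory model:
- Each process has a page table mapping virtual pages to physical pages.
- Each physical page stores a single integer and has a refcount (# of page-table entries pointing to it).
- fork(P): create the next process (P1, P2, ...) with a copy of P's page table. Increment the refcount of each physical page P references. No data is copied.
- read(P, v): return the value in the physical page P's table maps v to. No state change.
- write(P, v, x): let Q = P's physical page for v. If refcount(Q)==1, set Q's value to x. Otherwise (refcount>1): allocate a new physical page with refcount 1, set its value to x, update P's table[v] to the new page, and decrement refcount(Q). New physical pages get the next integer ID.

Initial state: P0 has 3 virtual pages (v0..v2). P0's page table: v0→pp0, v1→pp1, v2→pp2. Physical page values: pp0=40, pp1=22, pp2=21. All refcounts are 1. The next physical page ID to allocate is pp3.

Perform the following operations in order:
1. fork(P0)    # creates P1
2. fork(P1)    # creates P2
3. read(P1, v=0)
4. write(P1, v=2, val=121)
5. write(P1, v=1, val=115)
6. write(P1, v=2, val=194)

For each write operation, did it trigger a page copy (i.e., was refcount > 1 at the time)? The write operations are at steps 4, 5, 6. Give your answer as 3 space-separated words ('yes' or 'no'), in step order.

Op 1: fork(P0) -> P1. 3 ppages; refcounts: pp0:2 pp1:2 pp2:2
Op 2: fork(P1) -> P2. 3 ppages; refcounts: pp0:3 pp1:3 pp2:3
Op 3: read(P1, v0) -> 40. No state change.
Op 4: write(P1, v2, 121). refcount(pp2)=3>1 -> COPY to pp3. 4 ppages; refcounts: pp0:3 pp1:3 pp2:2 pp3:1
Op 5: write(P1, v1, 115). refcount(pp1)=3>1 -> COPY to pp4. 5 ppages; refcounts: pp0:3 pp1:2 pp2:2 pp3:1 pp4:1
Op 6: write(P1, v2, 194). refcount(pp3)=1 -> write in place. 5 ppages; refcounts: pp0:3 pp1:2 pp2:2 pp3:1 pp4:1

yes yes no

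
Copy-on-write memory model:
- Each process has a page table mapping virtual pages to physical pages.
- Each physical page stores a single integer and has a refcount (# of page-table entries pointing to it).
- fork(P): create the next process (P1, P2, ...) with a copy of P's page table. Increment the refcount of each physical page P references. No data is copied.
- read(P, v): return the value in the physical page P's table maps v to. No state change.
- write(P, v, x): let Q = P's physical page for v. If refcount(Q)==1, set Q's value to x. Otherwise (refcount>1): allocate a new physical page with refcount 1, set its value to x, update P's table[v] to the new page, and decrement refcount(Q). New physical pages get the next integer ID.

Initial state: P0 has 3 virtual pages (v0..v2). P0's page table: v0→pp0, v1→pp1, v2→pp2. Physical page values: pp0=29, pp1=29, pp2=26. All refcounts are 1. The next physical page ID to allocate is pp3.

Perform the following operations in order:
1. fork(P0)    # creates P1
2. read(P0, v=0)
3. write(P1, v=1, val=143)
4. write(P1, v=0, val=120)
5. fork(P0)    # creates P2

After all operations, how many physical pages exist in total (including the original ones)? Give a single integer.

Op 1: fork(P0) -> P1. 3 ppages; refcounts: pp0:2 pp1:2 pp2:2
Op 2: read(P0, v0) -> 29. No state change.
Op 3: write(P1, v1, 143). refcount(pp1)=2>1 -> COPY to pp3. 4 ppages; refcounts: pp0:2 pp1:1 pp2:2 pp3:1
Op 4: write(P1, v0, 120). refcount(pp0)=2>1 -> COPY to pp4. 5 ppages; refcounts: pp0:1 pp1:1 pp2:2 pp3:1 pp4:1
Op 5: fork(P0) -> P2. 5 ppages; refcounts: pp0:2 pp1:2 pp2:3 pp3:1 pp4:1

Answer: 5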